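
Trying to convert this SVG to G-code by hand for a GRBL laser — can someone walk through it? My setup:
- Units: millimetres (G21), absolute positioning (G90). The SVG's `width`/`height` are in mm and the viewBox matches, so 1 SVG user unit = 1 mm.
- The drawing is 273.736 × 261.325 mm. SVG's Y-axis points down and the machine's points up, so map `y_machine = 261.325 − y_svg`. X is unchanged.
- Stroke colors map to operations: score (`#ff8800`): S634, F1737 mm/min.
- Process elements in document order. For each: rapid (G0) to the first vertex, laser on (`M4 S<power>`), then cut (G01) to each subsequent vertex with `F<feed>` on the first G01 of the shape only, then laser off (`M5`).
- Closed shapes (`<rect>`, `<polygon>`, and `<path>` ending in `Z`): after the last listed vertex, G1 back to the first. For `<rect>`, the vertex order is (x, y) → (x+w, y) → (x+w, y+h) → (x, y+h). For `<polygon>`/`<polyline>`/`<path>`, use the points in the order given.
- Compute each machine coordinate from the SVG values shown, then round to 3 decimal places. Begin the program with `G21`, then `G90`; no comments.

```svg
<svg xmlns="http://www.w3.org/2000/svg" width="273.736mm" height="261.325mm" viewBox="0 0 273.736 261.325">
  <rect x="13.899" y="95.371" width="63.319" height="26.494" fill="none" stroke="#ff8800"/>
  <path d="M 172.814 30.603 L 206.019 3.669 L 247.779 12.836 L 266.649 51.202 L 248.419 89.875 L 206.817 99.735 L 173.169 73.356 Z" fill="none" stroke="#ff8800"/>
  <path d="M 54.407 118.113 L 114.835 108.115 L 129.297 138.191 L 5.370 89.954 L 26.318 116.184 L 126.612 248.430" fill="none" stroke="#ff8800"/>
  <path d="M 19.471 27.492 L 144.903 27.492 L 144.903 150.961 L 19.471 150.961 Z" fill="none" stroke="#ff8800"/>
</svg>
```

G21
G90
G0 X13.899 Y165.954
M4 S634
G01 X77.218 Y165.954 F1737
G01 X77.218 Y139.460
G01 X13.899 Y139.460
G01 X13.899 Y165.954
M5
G0 X172.814 Y230.722
M4 S634
G01 X206.019 Y257.656 F1737
G01 X247.779 Y248.489
G01 X266.649 Y210.123
G01 X248.419 Y171.450
G01 X206.817 Y161.590
G01 X173.169 Y187.969
G01 X172.814 Y230.722
M5
G0 X54.407 Y143.212
M4 S634
G01 X114.835 Y153.210 F1737
G01 X129.297 Y123.134
G01 X5.370 Y171.371
G01 X26.318 Y145.141
G01 X126.612 Y12.895
M5
G0 X19.471 Y233.833
M4 S634
G01 X144.903 Y233.833 F1737
G01 X144.903 Y110.364
G01 X19.471 Y110.364
G01 X19.471 Y233.833
M5

viewBox `0 0 273.736 261.325` with mm width/height → 1 unit = 1 mm. Flip: y_m = 261.325 − y_svg.

**Shape 1** — `<rect>` rectangle, stroke `#ff8800` → score (S634, F1737). Machine vertices: (13.899,165.954) → (77.218,165.954) → (77.218,139.460) → (13.899,139.460) → (13.899,165.954). Closed: final G1 returns to the first vertex.

**Shape 2** — `<path>` regular polygon, stroke `#ff8800` → score (S634, F1737). Machine vertices: (172.814,230.722) → (206.019,257.656) → (247.779,248.489) → (266.649,210.123) → (248.419,171.450) → (206.817,161.590) → (173.169,187.969) → (172.814,230.722). Closed: final G1 returns to the first vertex.

**Shape 3** — `<path>` open polyline, stroke `#ff8800` → score (S634, F1737). Machine vertices: (54.407,143.212) → (114.835,153.210) → (129.297,123.134) → (5.370,171.371) → (26.318,145.141) → (126.612,12.895). Open path.

**Shape 4** — `<path>` rectangle, stroke `#ff8800` → score (S634, F1737). Machine vertices: (19.471,233.833) → (144.903,233.833) → (144.903,110.364) → (19.471,110.364) → (19.471,233.833). Closed: final G1 returns to the first vertex.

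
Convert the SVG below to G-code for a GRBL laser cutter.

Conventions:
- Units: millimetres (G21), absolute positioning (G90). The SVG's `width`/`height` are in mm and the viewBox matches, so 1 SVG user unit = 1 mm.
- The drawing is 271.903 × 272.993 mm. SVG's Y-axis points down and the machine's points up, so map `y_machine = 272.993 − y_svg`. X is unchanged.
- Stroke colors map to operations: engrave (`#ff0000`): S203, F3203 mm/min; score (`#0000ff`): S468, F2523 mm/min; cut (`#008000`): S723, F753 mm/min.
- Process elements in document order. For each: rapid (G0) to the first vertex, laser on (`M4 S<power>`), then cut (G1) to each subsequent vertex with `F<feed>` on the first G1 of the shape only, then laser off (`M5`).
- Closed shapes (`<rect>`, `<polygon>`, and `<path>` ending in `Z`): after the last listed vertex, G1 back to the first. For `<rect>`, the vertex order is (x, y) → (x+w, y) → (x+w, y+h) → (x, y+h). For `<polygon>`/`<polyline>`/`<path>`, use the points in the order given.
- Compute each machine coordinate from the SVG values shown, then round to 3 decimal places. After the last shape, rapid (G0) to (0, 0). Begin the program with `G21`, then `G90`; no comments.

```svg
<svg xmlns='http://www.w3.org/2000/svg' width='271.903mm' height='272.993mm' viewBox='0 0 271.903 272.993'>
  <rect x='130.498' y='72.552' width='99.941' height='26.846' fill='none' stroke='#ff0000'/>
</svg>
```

G21
G90
G0 X130.498 Y200.441
M4 S203
G1 X230.439 Y200.441 F3203
G1 X230.439 Y173.595
G1 X130.498 Y173.595
G1 X130.498 Y200.441
M5
G0 X0.000 Y0.000

Since the viewBox matches the mm dimensions, user units are millimetres directly. The only transform is the Y-flip y_m = 272.993 − y_svg.

Shape 1 is a rectangle drawn with `<rect>`. Its stroke #ff0000 means engrave at S203, F3203. After flipping Y the toolpath is (130.498,200.441) → (230.439,200.441) → (230.439,173.595) → (130.498,173.595) → (130.498,200.441), returning to the start.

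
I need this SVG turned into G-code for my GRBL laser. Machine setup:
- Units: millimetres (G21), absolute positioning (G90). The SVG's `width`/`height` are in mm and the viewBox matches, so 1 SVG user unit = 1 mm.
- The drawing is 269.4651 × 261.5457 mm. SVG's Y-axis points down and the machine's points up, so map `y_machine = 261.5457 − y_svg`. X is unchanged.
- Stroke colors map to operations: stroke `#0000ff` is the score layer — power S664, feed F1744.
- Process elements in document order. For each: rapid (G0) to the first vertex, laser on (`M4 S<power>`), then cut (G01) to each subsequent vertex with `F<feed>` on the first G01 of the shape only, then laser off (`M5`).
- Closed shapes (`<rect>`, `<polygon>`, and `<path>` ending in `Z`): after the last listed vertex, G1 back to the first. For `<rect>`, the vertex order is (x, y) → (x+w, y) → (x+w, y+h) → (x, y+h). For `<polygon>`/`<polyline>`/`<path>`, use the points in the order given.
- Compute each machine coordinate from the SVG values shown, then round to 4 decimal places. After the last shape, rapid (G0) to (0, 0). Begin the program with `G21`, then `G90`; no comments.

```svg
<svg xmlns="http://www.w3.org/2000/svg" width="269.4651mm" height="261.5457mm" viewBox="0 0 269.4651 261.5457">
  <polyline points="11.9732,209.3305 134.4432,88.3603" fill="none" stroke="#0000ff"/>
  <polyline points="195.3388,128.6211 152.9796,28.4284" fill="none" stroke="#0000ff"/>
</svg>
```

viewBox `0 0 269.4651 261.5457` with mm width/height → 1 unit = 1 mm. Flip: y_m = 261.5457 − y_svg.

**Shape 1** — `<polyline>` line segment, stroke `#0000ff` → score (S664, F1744). Machine vertices: (11.9732,52.2152) → (134.4432,173.1854). Open path.

**Shape 2** — `<polyline>` line segment, stroke `#0000ff` → score (S664, F1744). Machine vertices: (195.3388,132.9246) → (152.9796,233.1173). Open path.

G21
G90
G0 X11.9732 Y52.2152
M4 S664
G01 X134.4432 Y173.1854 F1744
M5
G0 X195.3388 Y132.9246
M4 S664
G01 X152.9796 Y233.1173 F1744
M5
G0 X0.0000 Y0.0000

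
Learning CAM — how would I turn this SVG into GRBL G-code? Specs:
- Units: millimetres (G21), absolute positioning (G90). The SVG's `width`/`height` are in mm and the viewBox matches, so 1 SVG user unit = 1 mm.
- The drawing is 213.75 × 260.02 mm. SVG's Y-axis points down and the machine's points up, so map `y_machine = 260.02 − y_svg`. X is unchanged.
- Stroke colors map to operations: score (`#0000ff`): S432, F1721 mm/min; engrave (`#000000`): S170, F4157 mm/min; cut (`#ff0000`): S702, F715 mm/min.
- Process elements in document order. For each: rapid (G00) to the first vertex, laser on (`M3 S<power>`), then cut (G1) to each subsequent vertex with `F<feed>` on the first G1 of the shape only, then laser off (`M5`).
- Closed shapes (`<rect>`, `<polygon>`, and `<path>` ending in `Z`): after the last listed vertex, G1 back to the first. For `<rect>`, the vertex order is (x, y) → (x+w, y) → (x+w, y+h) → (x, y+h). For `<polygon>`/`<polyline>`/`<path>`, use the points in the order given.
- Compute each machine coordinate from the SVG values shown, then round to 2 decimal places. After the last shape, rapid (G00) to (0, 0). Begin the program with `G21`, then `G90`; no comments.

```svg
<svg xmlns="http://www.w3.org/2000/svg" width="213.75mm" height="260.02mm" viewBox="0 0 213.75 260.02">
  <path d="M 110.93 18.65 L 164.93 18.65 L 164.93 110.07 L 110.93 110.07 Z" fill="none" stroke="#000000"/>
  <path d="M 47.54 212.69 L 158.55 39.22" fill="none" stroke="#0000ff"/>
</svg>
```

Since the viewBox matches the mm dimensions, user units are millimetres directly. The only transform is the Y-flip y_m = 260.02 − y_svg.

Shape 1 is a rectangle drawn with `<path>`. Its stroke #000000 means engrave at S170, F4157. After flipping Y the toolpath is (110.93,241.37) → (164.93,241.37) → (164.93,149.95) → (110.93,149.95) → (110.93,241.37), returning to the start.

Shape 2 is a line segment drawn with `<path>`. Its stroke #0000ff means score at S432, F1721. After flipping Y the toolpath is (47.54,47.33) → (158.55,220.80).

G21
G90
G00 X110.93 Y241.37
M3 S170
G1 X164.93 Y241.37 F4157
G1 X164.93 Y149.95
G1 X110.93 Y149.95
G1 X110.93 Y241.37
M5
G00 X47.54 Y47.33
M3 S432
G1 X158.55 Y220.80 F1721
M5
G00 X0.00 Y0.00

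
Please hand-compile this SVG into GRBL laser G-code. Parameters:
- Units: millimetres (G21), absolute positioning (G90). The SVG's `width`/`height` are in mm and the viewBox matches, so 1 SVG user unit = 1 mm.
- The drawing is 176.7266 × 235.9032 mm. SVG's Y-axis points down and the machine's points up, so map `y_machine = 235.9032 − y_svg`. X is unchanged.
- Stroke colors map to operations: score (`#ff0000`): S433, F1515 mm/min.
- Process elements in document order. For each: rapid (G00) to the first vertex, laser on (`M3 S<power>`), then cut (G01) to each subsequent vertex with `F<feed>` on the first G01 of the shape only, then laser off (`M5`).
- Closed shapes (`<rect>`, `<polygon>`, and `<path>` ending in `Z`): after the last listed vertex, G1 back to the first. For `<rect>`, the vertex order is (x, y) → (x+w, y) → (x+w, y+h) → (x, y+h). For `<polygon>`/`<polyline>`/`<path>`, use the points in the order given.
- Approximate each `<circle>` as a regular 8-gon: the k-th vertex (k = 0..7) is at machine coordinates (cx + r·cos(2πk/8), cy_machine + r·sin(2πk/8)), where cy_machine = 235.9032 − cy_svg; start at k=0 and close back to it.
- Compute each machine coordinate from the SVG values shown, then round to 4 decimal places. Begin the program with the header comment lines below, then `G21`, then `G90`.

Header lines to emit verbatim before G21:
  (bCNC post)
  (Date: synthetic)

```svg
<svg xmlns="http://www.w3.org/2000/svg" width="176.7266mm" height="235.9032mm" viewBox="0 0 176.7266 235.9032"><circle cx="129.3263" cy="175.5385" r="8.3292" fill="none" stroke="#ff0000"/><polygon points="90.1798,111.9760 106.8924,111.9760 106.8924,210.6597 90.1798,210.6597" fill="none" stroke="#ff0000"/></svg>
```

(bCNC post)
(Date: synthetic)
G21
G90
G00 X137.6555 Y60.3647
M3 S433
G01 X135.2159 Y66.2543 F1515
G01 X129.3263 Y68.6939
G01 X123.4367 Y66.2543
G01 X120.9971 Y60.3647
G01 X123.4367 Y54.4751
G01 X129.3263 Y52.0355
G01 X135.2159 Y54.4751
G01 X137.6555 Y60.3647
M5
G00 X90.1798 Y123.9272
M3 S433
G01 X106.8924 Y123.9272 F1515
G01 X106.8924 Y25.2435
G01 X90.1798 Y25.2435
G01 X90.1798 Y123.9272
M5

1 u = 1 mm; y_m = 235.9032 − y.

[1] `<circle>` circle, #ff0000→score S433 F1515: (137.6555,60.3647) → (135.2159,66.2543) → (129.3263,68.6939) → (123.4367,66.2543) → (120.9971,60.3647) → (123.4367,54.4751) → (129.3263,52.0355) → (135.2159,54.4751) → (137.6555,60.3647) (closed)

[2] `<polygon>` rectangle, #ff0000→score S433 F1515: (90.1798,123.9272) → (106.8924,123.9272) → (106.8924,25.2435) → (90.1798,25.2435) → (90.1798,123.9272) (closed)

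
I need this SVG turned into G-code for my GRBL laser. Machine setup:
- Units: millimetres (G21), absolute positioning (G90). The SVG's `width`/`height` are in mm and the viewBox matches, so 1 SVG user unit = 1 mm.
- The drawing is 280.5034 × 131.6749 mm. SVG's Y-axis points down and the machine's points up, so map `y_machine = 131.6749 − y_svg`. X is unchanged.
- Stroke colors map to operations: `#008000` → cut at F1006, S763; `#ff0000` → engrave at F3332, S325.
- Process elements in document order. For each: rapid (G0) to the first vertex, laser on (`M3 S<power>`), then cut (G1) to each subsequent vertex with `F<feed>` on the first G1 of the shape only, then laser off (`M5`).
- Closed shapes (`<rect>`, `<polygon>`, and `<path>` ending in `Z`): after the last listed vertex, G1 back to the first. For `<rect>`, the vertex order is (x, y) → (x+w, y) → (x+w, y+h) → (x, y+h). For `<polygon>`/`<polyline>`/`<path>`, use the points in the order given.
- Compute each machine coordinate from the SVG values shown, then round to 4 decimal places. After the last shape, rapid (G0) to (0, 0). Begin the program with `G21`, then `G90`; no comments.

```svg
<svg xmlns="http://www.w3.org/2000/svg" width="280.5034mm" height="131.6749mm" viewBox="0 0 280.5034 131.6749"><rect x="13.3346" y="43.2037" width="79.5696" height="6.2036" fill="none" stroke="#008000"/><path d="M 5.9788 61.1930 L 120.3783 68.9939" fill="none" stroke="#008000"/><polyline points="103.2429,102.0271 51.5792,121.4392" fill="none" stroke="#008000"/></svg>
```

1 u = 1 mm; y_m = 131.6749 − y.

[1] `<rect>` rectangle, #008000→cut S763 F1006: (13.3346,88.4712) → (92.9042,88.4712) → (92.9042,82.2676) → (13.3346,82.2676) → (13.3346,88.4712) (closed)

[2] `<path>` line segment, #008000→cut S763 F1006: (5.9788,70.4819) → (120.3783,62.6810)

[3] `<polyline>` line segment, #008000→cut S763 F1006: (103.2429,29.6478) → (51.5792,10.2357)

G21
G90
G0 X13.3346 Y88.4712
M3 S763
G1 X92.9042 Y88.4712 F1006
G1 X92.9042 Y82.2676
G1 X13.3346 Y82.2676
G1 X13.3346 Y88.4712
M5
G0 X5.9788 Y70.4819
M3 S763
G1 X120.3783 Y62.6810 F1006
M5
G0 X103.2429 Y29.6478
M3 S763
G1 X51.5792 Y10.2357 F1006
M5
G0 X0.0000 Y0.0000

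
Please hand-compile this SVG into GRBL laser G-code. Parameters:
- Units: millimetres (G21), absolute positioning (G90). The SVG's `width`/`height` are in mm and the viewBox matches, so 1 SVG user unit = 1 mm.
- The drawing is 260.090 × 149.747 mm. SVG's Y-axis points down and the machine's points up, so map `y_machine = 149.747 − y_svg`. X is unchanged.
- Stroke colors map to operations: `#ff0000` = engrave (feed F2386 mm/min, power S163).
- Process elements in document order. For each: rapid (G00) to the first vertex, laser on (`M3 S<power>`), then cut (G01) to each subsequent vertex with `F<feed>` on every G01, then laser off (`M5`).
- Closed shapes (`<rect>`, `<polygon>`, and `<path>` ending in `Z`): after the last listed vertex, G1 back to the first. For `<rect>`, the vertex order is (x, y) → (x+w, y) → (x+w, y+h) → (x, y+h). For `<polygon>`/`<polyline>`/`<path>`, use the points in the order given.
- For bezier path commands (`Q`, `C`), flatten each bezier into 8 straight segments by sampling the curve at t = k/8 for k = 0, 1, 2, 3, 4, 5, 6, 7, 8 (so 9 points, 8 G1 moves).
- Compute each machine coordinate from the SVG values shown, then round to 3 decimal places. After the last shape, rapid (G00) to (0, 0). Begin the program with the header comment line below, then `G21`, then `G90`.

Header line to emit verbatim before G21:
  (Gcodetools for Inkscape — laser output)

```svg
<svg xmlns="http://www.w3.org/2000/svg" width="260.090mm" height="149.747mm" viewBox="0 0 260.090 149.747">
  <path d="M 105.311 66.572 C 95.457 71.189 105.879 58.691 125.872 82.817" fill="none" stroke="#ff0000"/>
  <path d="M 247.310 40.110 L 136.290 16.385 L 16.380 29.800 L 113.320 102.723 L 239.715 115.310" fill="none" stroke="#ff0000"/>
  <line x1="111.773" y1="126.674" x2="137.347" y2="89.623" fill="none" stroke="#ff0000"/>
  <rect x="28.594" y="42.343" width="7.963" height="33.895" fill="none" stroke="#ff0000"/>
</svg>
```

(Gcodetools for Inkscape — laser output)
G21
G90
G00 X105.311 Y83.175
M3 S163
G01 X102.545 Y82.141 F2386
G01 X101.555 Y82.082 F2386
G01 X102.215 Y82.367 F2386
G01 X104.399 Y82.368 F2386
G01 X107.982 Y81.455 F2386
G01 X112.839 Y78.997 F2386
G01 X118.844 Y74.365 F2386
G01 X125.872 Y66.930 F2386
M5
G00 X247.310 Y109.637
M3 S163
G01 X136.290 Y133.362 F2386
G01 X16.380 Y119.947 F2386
G01 X113.320 Y47.024 F2386
G01 X239.715 Y34.437 F2386
M5
G00 X111.773 Y23.073
M3 S163
G01 X137.347 Y60.124 F2386
M5
G00 X28.594 Y107.404
M3 S163
G01 X36.557 Y107.404 F2386
G01 X36.557 Y73.509 F2386
G01 X28.594 Y73.509 F2386
G01 X28.594 Y107.404 F2386
M5
G00 X0.000 Y0.000

1 u = 1 mm; y_m = 149.747 − y.

[1] `<path>` cubic bezier, #ff0000→engrave S163 F2386: (105.311,83.175) → (102.545,82.141) → (101.555,82.082) → (102.215,82.367) → (104.399,82.368) → (107.982,81.455) → (112.839,78.997) → (118.844,74.365) → (125.872,66.930)

[2] `<path>` open polyline, #ff0000→engrave S163 F2386: (247.310,109.637) → (136.290,133.362) → (16.380,119.947) → (113.320,47.024) → (239.715,34.437)

[3] `<line>` line segment, #ff0000→engrave S163 F2386: (111.773,23.073) → (137.347,60.124)

[4] `<rect>` rectangle, #ff0000→engrave S163 F2386: (28.594,107.404) → (36.557,107.404) → (36.557,73.509) → (28.594,73.509) → (28.594,107.404) (closed)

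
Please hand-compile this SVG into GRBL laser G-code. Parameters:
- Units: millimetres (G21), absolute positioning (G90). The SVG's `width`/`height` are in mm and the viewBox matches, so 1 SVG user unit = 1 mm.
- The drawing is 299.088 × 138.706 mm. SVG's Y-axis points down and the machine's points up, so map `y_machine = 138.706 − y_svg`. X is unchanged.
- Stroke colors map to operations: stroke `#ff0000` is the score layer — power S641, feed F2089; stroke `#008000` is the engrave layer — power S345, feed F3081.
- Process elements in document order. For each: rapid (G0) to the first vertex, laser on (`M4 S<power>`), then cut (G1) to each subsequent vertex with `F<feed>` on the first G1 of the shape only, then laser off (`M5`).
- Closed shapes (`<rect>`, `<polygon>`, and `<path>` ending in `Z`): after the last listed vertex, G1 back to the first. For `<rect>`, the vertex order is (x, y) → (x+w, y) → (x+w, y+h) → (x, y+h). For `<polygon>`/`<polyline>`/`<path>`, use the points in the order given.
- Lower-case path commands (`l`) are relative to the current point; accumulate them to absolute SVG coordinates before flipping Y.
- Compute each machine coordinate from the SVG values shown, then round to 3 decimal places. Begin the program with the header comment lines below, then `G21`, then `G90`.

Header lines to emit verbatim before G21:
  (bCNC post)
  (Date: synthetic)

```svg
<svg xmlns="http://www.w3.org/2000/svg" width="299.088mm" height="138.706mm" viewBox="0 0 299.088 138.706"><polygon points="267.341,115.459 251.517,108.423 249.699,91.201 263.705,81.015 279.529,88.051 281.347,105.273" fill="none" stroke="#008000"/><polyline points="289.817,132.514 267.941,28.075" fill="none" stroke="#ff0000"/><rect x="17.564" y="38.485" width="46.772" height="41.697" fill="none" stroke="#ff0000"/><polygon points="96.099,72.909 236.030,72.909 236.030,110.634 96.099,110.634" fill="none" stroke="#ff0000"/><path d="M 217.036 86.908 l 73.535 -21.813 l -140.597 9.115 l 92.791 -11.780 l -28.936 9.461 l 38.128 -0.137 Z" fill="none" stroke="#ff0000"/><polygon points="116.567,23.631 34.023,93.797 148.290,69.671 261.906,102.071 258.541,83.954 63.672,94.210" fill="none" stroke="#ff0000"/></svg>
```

(bCNC post)
(Date: synthetic)
G21
G90
G0 X267.341 Y23.247
M4 S345
G1 X251.517 Y30.283 F3081
G1 X249.699 Y47.505
G1 X263.705 Y57.691
G1 X279.529 Y50.655
G1 X281.347 Y33.433
G1 X267.341 Y23.247
M5
G0 X289.817 Y6.192
M4 S641
G1 X267.941 Y110.631 F2089
M5
G0 X17.564 Y100.221
M4 S641
G1 X64.336 Y100.221 F2089
G1 X64.336 Y58.524
G1 X17.564 Y58.524
G1 X17.564 Y100.221
M5
G0 X96.099 Y65.797
M4 S641
G1 X236.030 Y65.797 F2089
G1 X236.030 Y28.072
G1 X96.099 Y28.072
G1 X96.099 Y65.797
M5
G0 X217.036 Y51.798
M4 S641
G1 X290.571 Y73.611 F2089
G1 X149.974 Y64.496
G1 X242.765 Y76.276
G1 X213.829 Y66.815
G1 X251.957 Y66.952
G1 X217.036 Y51.798
M5
G0 X116.567 Y115.075
M4 S641
G1 X34.023 Y44.909 F2089
G1 X148.290 Y69.035
G1 X261.906 Y36.635
G1 X258.541 Y54.752
G1 X63.672 Y44.496
G1 X116.567 Y115.075
M5

1 u = 1 mm; y_m = 138.706 − y.

[1] `<polygon>` regular polygon, #008000→engrave S345 F3081: (267.341,23.247) → (251.517,30.283) → (249.699,47.505) → (263.705,57.691) → (279.529,50.655) → (281.347,33.433) → (267.341,23.247) (closed)

[2] `<polyline>` line segment, #ff0000→score S641 F2089: (289.817,6.192) → (267.941,110.631)

[3] `<rect>` rectangle, #ff0000→score S641 F2089: (17.564,100.221) → (64.336,100.221) → (64.336,58.524) → (17.564,58.524) → (17.564,100.221) (closed)

[4] `<polygon>` rectangle, #ff0000→score S641 F2089: (96.099,65.797) → (236.030,65.797) → (236.030,28.072) → (96.099,28.072) → (96.099,65.797) (closed)

[5] `<path>` closed polygon, #ff0000→score S641 F2089: (217.036,51.798) → (290.571,73.611) → (149.974,64.496) → (242.765,76.276) → (213.829,66.815) → (251.957,66.952) → (217.036,51.798) (closed)

[6] `<polygon>` closed polygon, #ff0000→score S641 F2089: (116.567,115.075) → (34.023,44.909) → (148.290,69.035) → (261.906,36.635) → (258.541,54.752) → (63.672,44.496) → (116.567,115.075) (closed)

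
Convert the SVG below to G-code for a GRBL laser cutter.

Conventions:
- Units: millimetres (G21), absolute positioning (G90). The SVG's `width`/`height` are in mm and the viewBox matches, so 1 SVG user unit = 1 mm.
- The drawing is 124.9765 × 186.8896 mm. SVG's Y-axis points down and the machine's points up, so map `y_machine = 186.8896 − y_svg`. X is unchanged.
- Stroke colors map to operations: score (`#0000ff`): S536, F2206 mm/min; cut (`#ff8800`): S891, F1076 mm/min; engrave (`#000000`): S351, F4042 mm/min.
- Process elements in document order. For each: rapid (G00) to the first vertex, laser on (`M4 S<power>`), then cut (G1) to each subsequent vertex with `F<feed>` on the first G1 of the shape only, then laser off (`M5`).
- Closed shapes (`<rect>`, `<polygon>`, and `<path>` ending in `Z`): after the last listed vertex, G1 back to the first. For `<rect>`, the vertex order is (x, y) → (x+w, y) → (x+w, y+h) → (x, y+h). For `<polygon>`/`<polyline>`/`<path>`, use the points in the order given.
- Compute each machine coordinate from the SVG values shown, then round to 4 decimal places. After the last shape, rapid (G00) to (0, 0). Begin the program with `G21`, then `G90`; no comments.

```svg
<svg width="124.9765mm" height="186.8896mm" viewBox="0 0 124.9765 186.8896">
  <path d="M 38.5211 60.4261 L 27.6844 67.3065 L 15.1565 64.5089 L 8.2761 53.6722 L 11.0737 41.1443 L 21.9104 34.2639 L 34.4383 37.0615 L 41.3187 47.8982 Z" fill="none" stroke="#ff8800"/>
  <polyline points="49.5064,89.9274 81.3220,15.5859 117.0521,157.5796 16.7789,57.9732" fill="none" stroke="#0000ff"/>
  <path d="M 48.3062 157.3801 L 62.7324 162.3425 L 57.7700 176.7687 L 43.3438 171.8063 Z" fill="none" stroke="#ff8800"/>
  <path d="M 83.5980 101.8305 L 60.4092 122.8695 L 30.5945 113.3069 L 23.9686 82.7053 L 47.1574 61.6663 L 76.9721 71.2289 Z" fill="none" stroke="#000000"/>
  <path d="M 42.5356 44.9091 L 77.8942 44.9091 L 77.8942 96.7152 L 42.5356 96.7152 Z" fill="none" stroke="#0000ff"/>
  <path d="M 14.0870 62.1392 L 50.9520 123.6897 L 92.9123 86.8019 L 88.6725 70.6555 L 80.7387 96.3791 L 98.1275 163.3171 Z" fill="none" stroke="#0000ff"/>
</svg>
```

Since the viewBox matches the mm dimensions, user units are millimetres directly. The only transform is the Y-flip y_m = 186.8896 − y_svg.

Shape 1 is a regular polygon drawn with `<path>`. Its stroke #ff8800 means cut at S891, F1076. After flipping Y the toolpath is (38.5211,126.4635) → (27.6844,119.5831) → (15.1565,122.3807) → (8.2761,133.2174) → (11.0737,145.7453) → (21.9104,152.6257) → (34.4383,149.8281) → (41.3187,138.9914) → (38.5211,126.4635), returning to the start.

Shape 2 is a open polyline drawn with `<polyline>`. Its stroke #0000ff means score at S536, F2206. After flipping Y the toolpath is (49.5064,96.9622) → (81.3220,171.3037) → (117.0521,29.3100) → (16.7789,128.9164).

Shape 3 is a regular polygon drawn with `<path>`. Its stroke #ff8800 means cut at S891, F1076. After flipping Y the toolpath is (48.3062,29.5095) → (62.7324,24.5471) → (57.7700,10.1209) → (43.3438,15.0833) → (48.3062,29.5095), returning to the start.

Shape 4 is a regular polygon drawn with `<path>`. Its stroke #000000 means engrave at S351, F4042. After flipping Y the toolpath is (83.5980,85.0591) → (60.4092,64.0201) → (30.5945,73.5827) → (23.9686,104.1843) → (47.1574,125.2233) → (76.9721,115.6607) → (83.5980,85.0591), returning to the start.

Shape 5 is a rectangle drawn with `<path>`. Its stroke #0000ff means score at S536, F2206. After flipping Y the toolpath is (42.5356,141.9805) → (77.8942,141.9805) → (77.8942,90.1744) → (42.5356,90.1744) → (42.5356,141.9805), returning to the start.

Shape 6 is a closed polygon drawn with `<path>`. Its stroke #0000ff means score at S536, F2206. After flipping Y the toolpath is (14.0870,124.7504) → (50.9520,63.1999) → (92.9123,100.0877) → (88.6725,116.2341) → (80.7387,90.5105) → (98.1275,23.5725) → (14.0870,124.7504), returning to the start.

G21
G90
G00 X38.5211 Y126.4635
M4 S891
G1 X27.6844 Y119.5831 F1076
G1 X15.1565 Y122.3807
G1 X8.2761 Y133.2174
G1 X11.0737 Y145.7453
G1 X21.9104 Y152.6257
G1 X34.4383 Y149.8281
G1 X41.3187 Y138.9914
G1 X38.5211 Y126.4635
M5
G00 X49.5064 Y96.9622
M4 S536
G1 X81.3220 Y171.3037 F2206
G1 X117.0521 Y29.3100
G1 X16.7789 Y128.9164
M5
G00 X48.3062 Y29.5095
M4 S891
G1 X62.7324 Y24.5471 F1076
G1 X57.7700 Y10.1209
G1 X43.3438 Y15.0833
G1 X48.3062 Y29.5095
M5
G00 X83.5980 Y85.0591
M4 S351
G1 X60.4092 Y64.0201 F4042
G1 X30.5945 Y73.5827
G1 X23.9686 Y104.1843
G1 X47.1574 Y125.2233
G1 X76.9721 Y115.6607
G1 X83.5980 Y85.0591
M5
G00 X42.5356 Y141.9805
M4 S536
G1 X77.8942 Y141.9805 F2206
G1 X77.8942 Y90.1744
G1 X42.5356 Y90.1744
G1 X42.5356 Y141.9805
M5
G00 X14.0870 Y124.7504
M4 S536
G1 X50.9520 Y63.1999 F2206
G1 X92.9123 Y100.0877
G1 X88.6725 Y116.2341
G1 X80.7387 Y90.5105
G1 X98.1275 Y23.5725
G1 X14.0870 Y124.7504
M5
G00 X0.0000 Y0.0000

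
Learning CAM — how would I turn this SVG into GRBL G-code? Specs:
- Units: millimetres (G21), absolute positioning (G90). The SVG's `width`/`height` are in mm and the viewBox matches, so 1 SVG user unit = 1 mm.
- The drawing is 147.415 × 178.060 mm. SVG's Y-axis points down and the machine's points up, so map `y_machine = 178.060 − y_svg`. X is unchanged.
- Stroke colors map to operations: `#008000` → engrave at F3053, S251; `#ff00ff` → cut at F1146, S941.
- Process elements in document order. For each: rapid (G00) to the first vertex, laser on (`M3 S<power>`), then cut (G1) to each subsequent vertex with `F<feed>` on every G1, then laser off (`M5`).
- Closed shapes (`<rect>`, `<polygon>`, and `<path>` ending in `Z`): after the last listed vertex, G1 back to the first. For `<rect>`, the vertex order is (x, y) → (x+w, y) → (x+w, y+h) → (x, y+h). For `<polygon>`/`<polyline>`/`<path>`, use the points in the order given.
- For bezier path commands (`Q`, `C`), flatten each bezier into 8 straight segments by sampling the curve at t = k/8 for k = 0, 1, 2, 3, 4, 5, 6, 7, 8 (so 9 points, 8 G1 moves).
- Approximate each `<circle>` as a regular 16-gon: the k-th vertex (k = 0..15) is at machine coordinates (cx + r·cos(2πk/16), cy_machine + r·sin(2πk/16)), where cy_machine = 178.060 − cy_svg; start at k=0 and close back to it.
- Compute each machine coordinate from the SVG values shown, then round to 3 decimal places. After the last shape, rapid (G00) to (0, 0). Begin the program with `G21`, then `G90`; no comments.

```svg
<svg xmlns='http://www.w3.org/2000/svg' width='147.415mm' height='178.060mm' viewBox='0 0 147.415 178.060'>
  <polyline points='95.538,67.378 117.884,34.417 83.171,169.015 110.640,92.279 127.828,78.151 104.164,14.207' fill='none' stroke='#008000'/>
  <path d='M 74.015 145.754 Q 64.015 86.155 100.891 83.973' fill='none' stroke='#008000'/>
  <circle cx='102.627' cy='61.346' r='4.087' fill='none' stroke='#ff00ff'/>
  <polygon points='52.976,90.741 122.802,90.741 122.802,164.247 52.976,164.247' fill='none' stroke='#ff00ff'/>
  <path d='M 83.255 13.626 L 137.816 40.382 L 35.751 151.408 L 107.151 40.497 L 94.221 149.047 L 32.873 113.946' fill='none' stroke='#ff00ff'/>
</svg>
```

G21
G90
G00 X95.538 Y110.682
M3 S251
G1 X117.884 Y143.643 F3053
G1 X83.171 Y9.045 F3053
G1 X110.640 Y85.781 F3053
G1 X127.828 Y99.909 F3053
G1 X104.164 Y163.853 F3053
M5
G00 X74.015 Y32.306
M3 S251
G1 X72.247 Y46.309 F3053
G1 X71.945 Y58.517 F3053
G1 X73.107 Y68.931 F3053
G1 X75.734 Y77.551 F3053
G1 X79.826 Y84.376 F3053
G1 X85.383 Y89.407 F3053
G1 X92.404 Y92.644 F3053
G1 X100.891 Y94.087 F3053
M5
G00 X106.714 Y116.714
M3 S941
G1 X106.403 Y118.278 F1146
G1 X105.517 Y119.604 F1146
G1 X104.191 Y120.490 F1146
G1 X102.627 Y120.801 F1146
G1 X101.063 Y120.490 F1146
G1 X99.737 Y119.604 F1146
G1 X98.851 Y118.278 F1146
G1 X98.540 Y116.714 F1146
G1 X98.851 Y115.150 F1146
G1 X99.737 Y113.824 F1146
G1 X101.063 Y112.938 F1146
G1 X102.627 Y112.627 F1146
G1 X104.191 Y112.938 F1146
G1 X105.517 Y113.824 F1146
G1 X106.403 Y115.150 F1146
G1 X106.714 Y116.714 F1146
M5
G00 X52.976 Y87.319
M3 S941
G1 X122.802 Y87.319 F1146
G1 X122.802 Y13.813 F1146
G1 X52.976 Y13.813 F1146
G1 X52.976 Y87.319 F1146
M5
G00 X83.255 Y164.434
M3 S941
G1 X137.816 Y137.678 F1146
G1 X35.751 Y26.652 F1146
G1 X107.151 Y137.563 F1146
G1 X94.221 Y29.013 F1146
G1 X32.873 Y64.114 F1146
M5
G00 X0.000 Y0.000

viewBox `0 0 147.415 178.060` with mm width/height → 1 unit = 1 mm. Flip: y_m = 178.060 − y_svg.

**Shape 1** — `<polyline>` open polyline, stroke `#008000` → engrave (S251, F3053). Machine vertices: (95.538,110.682) → (117.884,143.643) → (83.171,9.045) → (110.640,85.781) → (127.828,99.909) → (104.164,163.853). Open path.

**Shape 2** — `<path>` quadratic bezier, stroke `#008000` → engrave (S251, F3053). Control points (SVG): P0=(74.015,145.754), P1=(64.015,86.155), P2=(100.891,83.973); sampled at t=k/8. Machine vertices: (74.015,32.306) → (72.247,46.309) → (71.945,58.517) → (73.107,68.931) → (75.734,77.551) → (79.826,84.376) → (85.383,89.407) → (92.404,92.644) → (100.891,94.087). Open path.

**Shape 3** — `<circle>` circle, stroke `#ff00ff` → cut (S941, F1146). Machine vertices: (106.714,116.714) → (106.403,118.278) → (105.517,119.604) → (104.191,120.490) → (102.627,120.801) → (101.063,120.490) → (99.737,119.604) → (98.851,118.278) → (98.540,116.714) → (98.851,115.150) → (99.737,113.824) → (101.063,112.938) → (102.627,112.627) → (104.191,112.938) → (105.517,113.824) → (106.403,115.150) → (106.714,116.714). Closed: final G1 returns to the first vertex.

**Shape 4** — `<polygon>` rectangle, stroke `#ff00ff` → cut (S941, F1146). Machine vertices: (52.976,87.319) → (122.802,87.319) → (122.802,13.813) → (52.976,13.813) → (52.976,87.319). Closed: final G1 returns to the first vertex.

**Shape 5** — `<path>` open polyline, stroke `#ff00ff` → cut (S941, F1146). Machine vertices: (83.255,164.434) → (137.816,137.678) → (35.751,26.652) → (107.151,137.563) → (94.221,29.013) → (32.873,64.114). Open path.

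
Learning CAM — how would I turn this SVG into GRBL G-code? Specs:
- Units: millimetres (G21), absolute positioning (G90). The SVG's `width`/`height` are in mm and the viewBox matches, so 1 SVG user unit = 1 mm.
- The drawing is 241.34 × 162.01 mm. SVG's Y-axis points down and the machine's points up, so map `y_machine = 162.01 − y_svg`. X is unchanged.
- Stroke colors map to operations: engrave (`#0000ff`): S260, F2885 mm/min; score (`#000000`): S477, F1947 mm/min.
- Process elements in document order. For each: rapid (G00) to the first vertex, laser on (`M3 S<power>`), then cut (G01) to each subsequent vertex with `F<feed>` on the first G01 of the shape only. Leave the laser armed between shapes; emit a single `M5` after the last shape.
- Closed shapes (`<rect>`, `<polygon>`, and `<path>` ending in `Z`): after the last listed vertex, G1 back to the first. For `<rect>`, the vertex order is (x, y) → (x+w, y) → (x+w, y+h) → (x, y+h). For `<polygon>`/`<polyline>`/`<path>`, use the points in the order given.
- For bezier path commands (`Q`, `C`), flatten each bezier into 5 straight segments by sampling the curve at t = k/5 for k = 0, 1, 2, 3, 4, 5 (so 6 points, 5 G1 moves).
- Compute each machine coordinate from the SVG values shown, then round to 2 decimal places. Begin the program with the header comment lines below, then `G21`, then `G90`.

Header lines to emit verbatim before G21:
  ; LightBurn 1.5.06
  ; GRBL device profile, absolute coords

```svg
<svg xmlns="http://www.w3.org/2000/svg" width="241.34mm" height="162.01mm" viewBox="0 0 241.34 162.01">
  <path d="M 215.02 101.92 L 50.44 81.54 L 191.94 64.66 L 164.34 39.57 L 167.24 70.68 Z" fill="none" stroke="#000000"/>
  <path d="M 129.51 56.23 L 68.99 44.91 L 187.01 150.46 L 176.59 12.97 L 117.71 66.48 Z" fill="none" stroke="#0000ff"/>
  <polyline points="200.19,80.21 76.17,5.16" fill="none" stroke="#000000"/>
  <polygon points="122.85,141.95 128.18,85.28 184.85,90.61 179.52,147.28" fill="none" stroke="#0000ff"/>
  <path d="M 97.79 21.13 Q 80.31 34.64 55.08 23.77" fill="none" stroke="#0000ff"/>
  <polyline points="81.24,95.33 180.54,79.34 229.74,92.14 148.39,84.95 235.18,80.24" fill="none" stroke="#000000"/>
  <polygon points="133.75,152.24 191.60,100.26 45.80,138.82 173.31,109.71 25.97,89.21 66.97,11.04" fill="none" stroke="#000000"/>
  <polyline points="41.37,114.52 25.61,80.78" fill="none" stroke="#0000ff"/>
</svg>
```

; LightBurn 1.5.06
; GRBL device profile, absolute coords
G21
G90
G00 X215.02 Y60.09
M3 S477
G01 X50.44 Y80.47 F1947
G01 X191.94 Y97.35
G01 X164.34 Y122.44
G01 X167.24 Y91.33
G01 X215.02 Y60.09
G00 X129.51 Y105.78
M3 S260
G01 X68.99 Y117.10 F2885
G01 X187.01 Y11.55
G01 X176.59 Y149.04
G01 X117.71 Y95.53
G01 X129.51 Y105.78
G00 X200.19 Y81.80
M3 S477
G01 X76.17 Y156.85 F1947
G00 X122.85 Y20.06
M3 S260
G01 X128.18 Y76.73 F2885
G01 X184.85 Y71.40
G01 X179.52 Y14.73
G01 X122.85 Y20.06
G00 X97.79 Y140.88
M3 S260
G01 X90.49 Y136.45 F2885
G01 X82.57 Y133.97
G01 X74.02 Y133.44
G01 X64.86 Y134.87
G01 X55.08 Y138.24
G00 X81.24 Y66.68
M3 S477
G01 X180.54 Y82.67 F1947
G01 X229.74 Y69.87
G01 X148.39 Y77.06
G01 X235.18 Y81.77
G00 X133.75 Y9.77
M3 S477
G01 X191.60 Y61.75 F1947
G01 X45.80 Y23.19
G01 X173.31 Y52.30
G01 X25.97 Y72.80
G01 X66.97 Y150.97
G01 X133.75 Y9.77
G00 X41.37 Y47.49
M3 S260
G01 X25.61 Y81.23 F2885
M5

1 u = 1 mm; y_m = 162.01 − y.

[1] `<path>` closed polygon, #000000→score S477 F1947: (215.02,60.09) → (50.44,80.47) → (191.94,97.35) → (164.34,122.44) → (167.24,91.33) → (215.02,60.09) (closed)

[2] `<path>` closed polygon, #0000ff→engrave S260 F2885: (129.51,105.78) → (68.99,117.10) → (187.01,11.55) → (176.59,149.04) → (117.71,95.53) → (129.51,105.78) (closed)

[3] `<polyline>` line segment, #000000→score S477 F1947: (200.19,81.80) → (76.17,156.85)

[4] `<polygon>` regular polygon, #0000ff→engrave S260 F2885: (122.85,20.06) → (128.18,76.73) → (184.85,71.40) → (179.52,14.73) → (122.85,20.06) (closed)

[5] `<path>` quadratic bezier, #0000ff→engrave S260 F2885: (97.79,140.88) → (90.49,136.45) → (82.57,133.97) → (74.02,133.44) → (64.86,134.87) → (55.08,138.24)

[6] `<polyline>` open polyline, #000000→score S477 F1947: (81.24,66.68) → (180.54,82.67) → (229.74,69.87) → (148.39,77.06) → (235.18,81.77)

[7] `<polygon>` closed polygon, #000000→score S477 F1947: (133.75,9.77) → (191.60,61.75) → (45.80,23.19) → (173.31,52.30) → (25.97,72.80) → (66.97,150.97) → (133.75,9.77) (closed)

[8] `<polyline>` line segment, #0000ff→engrave S260 F2885: (41.37,47.49) → (25.61,81.23)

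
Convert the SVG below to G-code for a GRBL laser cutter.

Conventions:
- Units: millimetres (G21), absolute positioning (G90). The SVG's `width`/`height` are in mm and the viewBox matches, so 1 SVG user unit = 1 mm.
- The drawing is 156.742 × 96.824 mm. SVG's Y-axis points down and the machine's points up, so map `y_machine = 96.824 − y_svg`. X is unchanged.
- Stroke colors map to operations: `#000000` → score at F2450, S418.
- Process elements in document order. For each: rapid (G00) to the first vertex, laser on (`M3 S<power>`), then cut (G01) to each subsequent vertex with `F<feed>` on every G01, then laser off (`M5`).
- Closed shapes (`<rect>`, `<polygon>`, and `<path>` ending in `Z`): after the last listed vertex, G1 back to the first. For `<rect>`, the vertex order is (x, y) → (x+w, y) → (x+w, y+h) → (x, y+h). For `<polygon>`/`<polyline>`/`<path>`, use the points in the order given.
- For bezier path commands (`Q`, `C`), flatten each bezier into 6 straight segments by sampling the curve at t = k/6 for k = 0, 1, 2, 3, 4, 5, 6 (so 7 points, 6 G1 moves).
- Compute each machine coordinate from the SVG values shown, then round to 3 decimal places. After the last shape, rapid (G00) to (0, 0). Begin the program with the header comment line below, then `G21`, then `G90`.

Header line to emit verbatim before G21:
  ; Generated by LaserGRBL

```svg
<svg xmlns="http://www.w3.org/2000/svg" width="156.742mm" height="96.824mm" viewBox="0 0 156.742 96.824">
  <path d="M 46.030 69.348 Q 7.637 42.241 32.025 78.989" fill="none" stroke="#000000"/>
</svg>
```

1 u = 1 mm; y_m = 96.824 − y.

[1] `<path>` quadratic bezier, #000000→score S418 F2450: (46.030,27.476) → (34.976,34.738) → (27.410,38.452) → (23.332,38.619) → (22.742,35.239) → (25.640,28.311) → (32.025,17.835)

; Generated by LaserGRBL
G21
G90
G00 X46.030 Y27.476
M3 S418
G01 X34.976 Y34.738 F2450
G01 X27.410 Y38.452 F2450
G01 X23.332 Y38.619 F2450
G01 X22.742 Y35.239 F2450
G01 X25.640 Y28.311 F2450
G01 X32.025 Y17.835 F2450
M5
G00 X0.000 Y0.000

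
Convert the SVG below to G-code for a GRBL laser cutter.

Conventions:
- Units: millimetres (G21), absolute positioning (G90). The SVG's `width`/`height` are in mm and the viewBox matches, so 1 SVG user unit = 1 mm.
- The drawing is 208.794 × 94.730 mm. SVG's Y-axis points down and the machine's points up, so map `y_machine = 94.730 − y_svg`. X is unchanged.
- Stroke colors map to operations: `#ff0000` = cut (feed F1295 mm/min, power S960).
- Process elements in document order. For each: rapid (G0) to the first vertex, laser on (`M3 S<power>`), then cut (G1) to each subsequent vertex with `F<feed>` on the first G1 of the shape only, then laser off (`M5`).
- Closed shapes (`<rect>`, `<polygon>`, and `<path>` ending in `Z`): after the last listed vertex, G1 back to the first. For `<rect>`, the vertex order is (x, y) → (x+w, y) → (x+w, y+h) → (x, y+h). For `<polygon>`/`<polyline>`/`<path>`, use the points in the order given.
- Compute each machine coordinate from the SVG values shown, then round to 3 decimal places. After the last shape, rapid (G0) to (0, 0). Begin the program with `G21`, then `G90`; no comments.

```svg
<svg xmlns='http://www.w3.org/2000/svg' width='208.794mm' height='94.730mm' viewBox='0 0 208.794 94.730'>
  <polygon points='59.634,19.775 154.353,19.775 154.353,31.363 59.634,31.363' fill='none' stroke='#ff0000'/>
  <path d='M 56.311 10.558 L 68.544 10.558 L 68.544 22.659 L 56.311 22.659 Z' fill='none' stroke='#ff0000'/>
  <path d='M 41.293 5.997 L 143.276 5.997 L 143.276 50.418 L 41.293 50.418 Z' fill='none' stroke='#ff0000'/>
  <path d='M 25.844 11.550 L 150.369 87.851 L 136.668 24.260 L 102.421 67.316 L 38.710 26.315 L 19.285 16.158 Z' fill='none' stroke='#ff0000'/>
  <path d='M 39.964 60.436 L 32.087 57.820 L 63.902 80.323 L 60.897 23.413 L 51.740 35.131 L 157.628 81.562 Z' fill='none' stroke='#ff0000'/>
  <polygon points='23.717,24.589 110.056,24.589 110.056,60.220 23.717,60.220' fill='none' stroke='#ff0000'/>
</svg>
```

G21
G90
G0 X59.634 Y74.955
M3 S960
G1 X154.353 Y74.955 F1295
G1 X154.353 Y63.367
G1 X59.634 Y63.367
G1 X59.634 Y74.955
M5
G0 X56.311 Y84.172
M3 S960
G1 X68.544 Y84.172 F1295
G1 X68.544 Y72.071
G1 X56.311 Y72.071
G1 X56.311 Y84.172
M5
G0 X41.293 Y88.733
M3 S960
G1 X143.276 Y88.733 F1295
G1 X143.276 Y44.312
G1 X41.293 Y44.312
G1 X41.293 Y88.733
M5
G0 X25.844 Y83.180
M3 S960
G1 X150.369 Y6.879 F1295
G1 X136.668 Y70.470
G1 X102.421 Y27.414
G1 X38.710 Y68.415
G1 X19.285 Y78.572
G1 X25.844 Y83.180
M5
G0 X39.964 Y34.294
M3 S960
G1 X32.087 Y36.910 F1295
G1 X63.902 Y14.407
G1 X60.897 Y71.317
G1 X51.740 Y59.599
G1 X157.628 Y13.168
G1 X39.964 Y34.294
M5
G0 X23.717 Y70.141
M3 S960
G1 X110.056 Y70.141 F1295
G1 X110.056 Y34.510
G1 X23.717 Y34.510
G1 X23.717 Y70.141
M5
G0 X0.000 Y0.000

1 u = 1 mm; y_m = 94.730 − y.

[1] `<polygon>` rectangle, #ff0000→cut S960 F1295: (59.634,74.955) → (154.353,74.955) → (154.353,63.367) → (59.634,63.367) → (59.634,74.955) (closed)

[2] `<path>` rectangle, #ff0000→cut S960 F1295: (56.311,84.172) → (68.544,84.172) → (68.544,72.071) → (56.311,72.071) → (56.311,84.172) (closed)

[3] `<path>` rectangle, #ff0000→cut S960 F1295: (41.293,88.733) → (143.276,88.733) → (143.276,44.312) → (41.293,44.312) → (41.293,88.733) (closed)

[4] `<path>` closed polygon, #ff0000→cut S960 F1295: (25.844,83.180) → (150.369,6.879) → (136.668,70.470) → (102.421,27.414) → (38.710,68.415) → (19.285,78.572) → (25.844,83.180) (closed)

[5] `<path>` closed polygon, #ff0000→cut S960 F1295: (39.964,34.294) → (32.087,36.910) → (63.902,14.407) → (60.897,71.317) → (51.740,59.599) → (157.628,13.168) → (39.964,34.294) (closed)

[6] `<polygon>` rectangle, #ff0000→cut S960 F1295: (23.717,70.141) → (110.056,70.141) → (110.056,34.510) → (23.717,34.510) → (23.717,70.141) (closed)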